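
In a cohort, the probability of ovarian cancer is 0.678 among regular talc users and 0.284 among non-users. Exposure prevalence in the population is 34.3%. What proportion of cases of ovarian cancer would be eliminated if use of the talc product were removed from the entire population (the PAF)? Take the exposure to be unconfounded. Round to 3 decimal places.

PAF ≈ 0.322

Let p₁ = 0.678, p₀ = 0.284.
Overall risk P(Y=1) = π·p₁ + (1−π)·p₀ = 0.343×0.678 + 0.657×0.284 = 0.41914.
Under exogeneity, PAF = [P(Y=1) − p₀] / P(Y=1).
PAF = (0.41914 − 0.284) / 0.41914 ≈ 0.3224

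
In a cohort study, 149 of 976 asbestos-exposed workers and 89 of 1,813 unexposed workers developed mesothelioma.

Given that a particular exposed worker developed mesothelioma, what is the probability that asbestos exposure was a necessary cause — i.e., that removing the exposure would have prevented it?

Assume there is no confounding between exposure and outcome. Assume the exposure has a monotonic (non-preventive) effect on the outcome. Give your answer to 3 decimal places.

p₁ = P(outcome | exposed) = 149/976 = 0.15266
p₀ = P(outcome | unexposed) = 89/1813 = 0.04909
Under exogeneity and monotonicity, PN = (p₁ − p₀) / p₁.
PN = (0.15266 − 0.04909) / 0.15266 = 0.10357 / 0.15266 ≈ 0.6784

PN ≈ 0.678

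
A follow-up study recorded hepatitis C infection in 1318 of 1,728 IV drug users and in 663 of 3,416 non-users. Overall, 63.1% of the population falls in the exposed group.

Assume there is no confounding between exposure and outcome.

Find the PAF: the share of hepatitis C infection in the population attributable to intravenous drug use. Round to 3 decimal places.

PAF ≈ 0.649

p₁ = P(outcome | exposed) = 1318/1728 = 0.76273
p₀ = P(outcome | unexposed) = 663/3416 = 0.19409
Overall risk P(Y=1) = π·p₁ + (1−π)·p₀ = 0.631×0.76273 + 0.369×0.19409 = 0.5529.
Under exogeneity, PAF = [P(Y=1) − p₀] / P(Y=1).
PAF = (0.5529 − 0.19409) / 0.5529 ≈ 0.6490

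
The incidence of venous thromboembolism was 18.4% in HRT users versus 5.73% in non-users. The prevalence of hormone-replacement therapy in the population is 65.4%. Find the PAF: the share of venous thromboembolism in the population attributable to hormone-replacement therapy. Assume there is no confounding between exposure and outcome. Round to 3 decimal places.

p₁ = 0.184, p₀ = 0.0573.
Overall risk P(Y=1) = π·p₁ + (1−π)·p₀ = 0.654×0.184 + 0.346×0.0573 = 0.14016.
Under exogeneity, PAF = [P(Y=1) − p₀] / P(Y=1).
PAF = (0.14016 − 0.0573) / 0.14016 ≈ 0.5912

PAF ≈ 0.591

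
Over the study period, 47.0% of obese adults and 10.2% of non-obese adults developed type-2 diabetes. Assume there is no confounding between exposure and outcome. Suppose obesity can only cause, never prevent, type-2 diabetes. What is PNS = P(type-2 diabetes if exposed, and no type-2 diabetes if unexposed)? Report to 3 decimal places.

p₁ = 0.47, p₀ = 0.102.
Under exogeneity and monotonicity, PNS = p₁ − p₀.
PNS = 0.47 − 0.102 = 0.368

PNS ≈ 0.368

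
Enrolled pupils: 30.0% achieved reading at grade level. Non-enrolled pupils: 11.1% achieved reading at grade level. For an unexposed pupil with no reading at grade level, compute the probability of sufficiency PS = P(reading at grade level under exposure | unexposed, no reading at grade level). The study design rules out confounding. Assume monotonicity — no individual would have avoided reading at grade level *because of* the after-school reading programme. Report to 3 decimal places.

p₁ = 0.3, p₀ = 0.111.
Under exogeneity and monotonicity, PS = (p₁ − p₀) / (1 − p₀).
PS = (0.3 − 0.111) / (1 − 0.111) = 0.189 / 0.889 ≈ 0.2126

PS ≈ 0.213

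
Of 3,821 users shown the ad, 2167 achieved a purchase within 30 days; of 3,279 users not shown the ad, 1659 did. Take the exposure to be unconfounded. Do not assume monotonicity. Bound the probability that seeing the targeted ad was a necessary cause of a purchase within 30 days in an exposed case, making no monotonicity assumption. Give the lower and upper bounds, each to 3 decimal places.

0.108 ≤ PN ≤ 0.871

p₁ = P(outcome | exposed) = 2167/3821 = 0.56713
p₀ = P(outcome | unexposed) = 1659/3279 = 0.50595
Under exogeneity alone the bounds on PN are max{0,(p₁−p₀)/p₁} ≤ PN ≤ min{1,(1−p₀)/p₁}.
  lower = (p₁ − p₀)/p₁ = 0.061182 / 0.56713 ≈ 0.1079
  upper = min{1, (1 − p₀)/p₁} = 0.49405 / 0.56713 ≈ 0.8711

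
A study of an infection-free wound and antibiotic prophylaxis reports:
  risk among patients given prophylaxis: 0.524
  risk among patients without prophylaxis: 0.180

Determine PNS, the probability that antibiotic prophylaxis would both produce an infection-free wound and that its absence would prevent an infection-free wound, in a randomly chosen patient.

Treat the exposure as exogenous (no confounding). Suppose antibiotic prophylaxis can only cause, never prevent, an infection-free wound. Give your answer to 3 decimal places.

Let p₁ = 0.524, p₀ = 0.18.
Under exogeneity and monotonicity, PNS = p₁ − p₀.
PNS = 0.524 − 0.18 = 0.344

PNS ≈ 0.344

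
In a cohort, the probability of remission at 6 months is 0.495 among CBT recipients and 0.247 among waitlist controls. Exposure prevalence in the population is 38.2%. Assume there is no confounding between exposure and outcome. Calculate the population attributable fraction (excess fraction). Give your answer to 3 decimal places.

Let p₁ = 0.495, p₀ = 0.247.
Overall risk P(Y=1) = π·p₁ + (1−π)·p₀ = 0.382×0.495 + 0.618×0.247 = 0.34174.
Under exogeneity, PAF = [P(Y=1) − p₀] / P(Y=1).
PAF = (0.34174 − 0.247) / 0.34174 ≈ 0.2772

PAF ≈ 0.277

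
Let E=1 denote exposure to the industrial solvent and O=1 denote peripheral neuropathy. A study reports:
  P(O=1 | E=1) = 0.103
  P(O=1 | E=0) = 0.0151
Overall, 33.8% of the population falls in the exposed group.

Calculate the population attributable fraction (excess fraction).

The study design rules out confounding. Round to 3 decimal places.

Let p₁ = 0.103, p₀ = 0.0151.
Overall risk P(Y=1) = π·p₁ + (1−π)·p₀ = 0.338×0.103 + 0.662×0.0151 = 0.04481.
Under exogeneity, PAF = [P(Y=1) − p₀] / P(Y=1).
PAF = (0.04481 − 0.0151) / 0.04481 ≈ 0.6630

PAF ≈ 0.663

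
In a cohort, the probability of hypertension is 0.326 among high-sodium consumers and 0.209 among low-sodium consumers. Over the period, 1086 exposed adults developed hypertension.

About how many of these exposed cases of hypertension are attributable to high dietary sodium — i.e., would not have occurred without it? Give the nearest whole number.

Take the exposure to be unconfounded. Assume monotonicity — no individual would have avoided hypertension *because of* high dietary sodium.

Let p₁ = 0.326, p₀ = 0.209.
PN = (p₁ − p₀)/p₁ = (0.326 − 0.209) / 0.326 ≈ 0.35890.
Attributable cases ≈ PN × (exposed cases) = 0.35890 × 1086 ≈ 389.76.

about 390 cases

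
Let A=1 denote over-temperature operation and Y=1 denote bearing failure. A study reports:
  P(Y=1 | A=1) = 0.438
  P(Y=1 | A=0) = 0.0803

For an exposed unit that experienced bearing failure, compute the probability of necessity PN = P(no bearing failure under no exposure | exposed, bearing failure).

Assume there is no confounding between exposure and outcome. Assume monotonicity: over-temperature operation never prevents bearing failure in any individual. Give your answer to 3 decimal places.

Let p₁ = 0.438, p₀ = 0.0803.
Under exogeneity and monotonicity, PN = (p₁ − p₀) / p₁.
PN = (0.438 − 0.0803) / 0.438 = 0.3577 / 0.438 ≈ 0.8167

PN ≈ 0.817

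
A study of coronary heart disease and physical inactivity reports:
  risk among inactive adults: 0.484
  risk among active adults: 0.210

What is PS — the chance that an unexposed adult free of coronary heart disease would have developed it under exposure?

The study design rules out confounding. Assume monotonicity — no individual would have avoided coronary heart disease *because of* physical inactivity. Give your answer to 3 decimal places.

Let p₁ = 0.484, p₀ = 0.21.
Under exogeneity and monotonicity, PS = (p₁ − p₀) / (1 − p₀).
PS = (0.484 − 0.21) / (1 − 0.21) = 0.274 / 0.79 ≈ 0.3468

PS ≈ 0.347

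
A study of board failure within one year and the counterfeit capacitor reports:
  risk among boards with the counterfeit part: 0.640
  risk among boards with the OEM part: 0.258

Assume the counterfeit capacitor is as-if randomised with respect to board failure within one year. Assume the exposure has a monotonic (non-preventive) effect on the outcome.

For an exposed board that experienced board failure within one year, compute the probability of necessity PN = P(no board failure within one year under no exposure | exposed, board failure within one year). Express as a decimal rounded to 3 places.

PN ≈ 0.597

Let p₁ = 0.64, p₀ = 0.258.
Under exogeneity and monotonicity, PN = (p₁ − p₀) / p₁.
PN = (0.64 − 0.258) / 0.64 = 0.382 / 0.64 ≈ 0.5969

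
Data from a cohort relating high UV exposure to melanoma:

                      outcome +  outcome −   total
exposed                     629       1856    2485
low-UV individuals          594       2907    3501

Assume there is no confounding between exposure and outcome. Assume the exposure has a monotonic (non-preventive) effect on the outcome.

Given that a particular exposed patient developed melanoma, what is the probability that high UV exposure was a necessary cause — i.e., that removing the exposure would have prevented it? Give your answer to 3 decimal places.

PN ≈ 0.330

p₁ = P(outcome | exposed) = 629/2485 = 0.25312
p₀ = P(outcome | unexposed) = 594/3501 = 0.16967
Under exogeneity and monotonicity, PN = (p₁ − p₀) / p₁.
PN = (0.25312 − 0.16967) / 0.25312 = 0.083453 / 0.25312 ≈ 0.3297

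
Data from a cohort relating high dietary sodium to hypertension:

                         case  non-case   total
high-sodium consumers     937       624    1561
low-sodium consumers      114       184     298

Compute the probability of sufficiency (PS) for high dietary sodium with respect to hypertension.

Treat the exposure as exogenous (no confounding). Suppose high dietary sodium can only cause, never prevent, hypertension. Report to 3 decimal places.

p₁ = P(outcome | exposed) = 937/1561 = 0.60026
p₀ = P(outcome | unexposed) = 114/298 = 0.38255
Under exogeneity and monotonicity, PS = (p₁ − p₀)/(1 − p₀).
PS = (0.60026 − 0.38255) / 0.61745 ≈ 0.3526

PS ≈ 0.353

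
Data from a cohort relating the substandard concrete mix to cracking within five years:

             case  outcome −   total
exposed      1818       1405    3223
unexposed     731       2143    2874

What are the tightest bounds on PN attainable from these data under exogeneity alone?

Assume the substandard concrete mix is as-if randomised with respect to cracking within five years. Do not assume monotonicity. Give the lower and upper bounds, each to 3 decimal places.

p₁ = P(outcome | exposed) = 1818/3223 = 0.56407
p₀ = P(outcome | unexposed) = 731/2874 = 0.25435
Under exogeneity alone the bounds on PN are max{0,(p₁−p₀)/p₁} ≤ PN ≤ min{1,(1−p₀)/p₁}.
  lower = (p₁ − p₀)/p₁ = 0.30972 / 0.56407 ≈ 0.5491
  upper = min{1, (1 − p₀)/p₁} = 0.74565 / 0.56407 ≈ 1.3219 → capped at 1

0.549 ≤ PN ≤ 1.000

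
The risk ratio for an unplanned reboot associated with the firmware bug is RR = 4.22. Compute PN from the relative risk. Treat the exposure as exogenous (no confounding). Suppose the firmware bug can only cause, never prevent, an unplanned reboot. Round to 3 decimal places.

Under exogeneity and monotonicity, PN = (RR − 1) / RR = 1 − 1/RR.
PN = (4.22 − 1) / 4.22 = 3.22 / 4.22 ≈ 0.7630

PN ≈ 0.763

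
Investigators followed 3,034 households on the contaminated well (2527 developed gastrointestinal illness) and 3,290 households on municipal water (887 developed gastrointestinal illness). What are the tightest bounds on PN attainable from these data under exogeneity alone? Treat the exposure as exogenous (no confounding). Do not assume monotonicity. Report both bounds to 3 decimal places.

p₁ = P(outcome | exposed) = 2527/3034 = 0.83289
p₀ = P(outcome | unexposed) = 887/3290 = 0.2696
Under exogeneity alone the bounds on PN are max{0,(p₁−p₀)/p₁} ≤ PN ≤ min{1,(1−p₀)/p₁}.
  lower = (p₁ − p₀)/p₁ = 0.56329 / 0.83289 ≈ 0.6763
  upper = min{1, (1 − p₀)/p₁} = 0.7304 / 0.83289 ≈ 0.8769

0.676 ≤ PN ≤ 0.877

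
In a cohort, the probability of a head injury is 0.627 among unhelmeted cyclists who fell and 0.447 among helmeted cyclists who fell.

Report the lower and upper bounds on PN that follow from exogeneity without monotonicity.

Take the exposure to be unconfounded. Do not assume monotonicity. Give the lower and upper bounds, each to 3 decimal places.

Let p₁ = 0.627, p₀ = 0.447.
Under exogeneity alone the bounds on PN are max{0,(p₁−p₀)/p₁} ≤ PN ≤ min{1,(1−p₀)/p₁}.
  lower = (p₁ − p₀)/p₁ = 0.18 / 0.627 ≈ 0.2871
  upper = min{1, (1 − p₀)/p₁} = 0.553 / 0.627 ≈ 0.8820

0.287 ≤ PN ≤ 0.882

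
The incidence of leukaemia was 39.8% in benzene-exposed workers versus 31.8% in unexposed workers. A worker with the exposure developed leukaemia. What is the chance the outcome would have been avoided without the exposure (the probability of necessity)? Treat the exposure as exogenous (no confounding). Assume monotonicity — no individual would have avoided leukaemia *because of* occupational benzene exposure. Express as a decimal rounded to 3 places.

p₁ = 0.398, p₀ = 0.318.
Under exogeneity and monotonicity, PN = (p₁ − p₀) / p₁.
PN = (0.398 − 0.318) / 0.398 = 0.08 / 0.398 ≈ 0.2010

PN ≈ 0.201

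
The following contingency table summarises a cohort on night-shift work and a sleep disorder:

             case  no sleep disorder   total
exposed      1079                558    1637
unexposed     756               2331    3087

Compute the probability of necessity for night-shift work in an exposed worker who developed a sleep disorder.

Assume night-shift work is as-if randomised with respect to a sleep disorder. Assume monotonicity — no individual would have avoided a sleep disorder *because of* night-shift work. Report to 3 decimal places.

p₁ = P(outcome | exposed) = 1079/1637 = 0.65913
p₀ = P(outcome | unexposed) = 756/3087 = 0.2449
Under exogeneity and monotonicity, PN = (p₁ − p₀)/p₁.
PN = (0.65913 − 0.2449) / 0.65913 ≈ 0.6285

PN ≈ 0.628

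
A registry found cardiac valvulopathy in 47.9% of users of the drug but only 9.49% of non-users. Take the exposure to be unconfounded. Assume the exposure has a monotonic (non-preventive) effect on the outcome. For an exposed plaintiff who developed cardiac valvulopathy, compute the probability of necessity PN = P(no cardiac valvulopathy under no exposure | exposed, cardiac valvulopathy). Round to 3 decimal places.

p₁ = 0.479, p₀ = 0.0949.
Under exogeneity and monotonicity, PN = (p₁ − p₀) / p₁.
PN = (0.479 − 0.0949) / 0.479 = 0.3841 / 0.479 ≈ 0.8019

PN ≈ 0.802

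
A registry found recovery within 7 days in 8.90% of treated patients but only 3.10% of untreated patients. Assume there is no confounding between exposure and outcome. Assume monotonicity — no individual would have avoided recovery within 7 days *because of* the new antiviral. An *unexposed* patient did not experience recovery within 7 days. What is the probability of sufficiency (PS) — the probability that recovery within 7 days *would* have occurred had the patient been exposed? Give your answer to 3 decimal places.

p₁ = 0.089, p₀ = 0.031.
Under exogeneity and monotonicity, PS = (p₁ − p₀) / (1 − p₀).
PS = (0.089 − 0.031) / (1 − 0.031) = 0.058 / 0.969 ≈ 0.0599

PS ≈ 0.060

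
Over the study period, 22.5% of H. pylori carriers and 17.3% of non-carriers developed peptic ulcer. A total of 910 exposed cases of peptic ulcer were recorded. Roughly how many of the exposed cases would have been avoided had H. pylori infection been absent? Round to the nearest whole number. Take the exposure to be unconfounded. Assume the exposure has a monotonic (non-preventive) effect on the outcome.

p₁ = 0.225, p₀ = 0.173.
PN = (p₁ − p₀)/p₁ = (0.225 − 0.173) / 0.225 ≈ 0.23111.
Attributable cases ≈ PN × (exposed cases) = 0.23111 × 910 ≈ 210.31.

about 210 cases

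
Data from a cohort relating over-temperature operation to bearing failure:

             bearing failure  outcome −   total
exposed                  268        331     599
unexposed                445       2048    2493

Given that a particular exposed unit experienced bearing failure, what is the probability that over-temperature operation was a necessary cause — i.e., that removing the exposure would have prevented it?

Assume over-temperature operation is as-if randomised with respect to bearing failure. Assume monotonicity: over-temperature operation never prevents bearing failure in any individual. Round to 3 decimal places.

p₁ = P(outcome | exposed) = 268/599 = 0.44741
p₀ = P(outcome | unexposed) = 445/2493 = 0.1785
Under exogeneity and monotonicity, PN = (p₁ − p₀)/p₁.
PN = (0.44741 − 0.1785) / 0.44741 ≈ 0.6010

PN ≈ 0.601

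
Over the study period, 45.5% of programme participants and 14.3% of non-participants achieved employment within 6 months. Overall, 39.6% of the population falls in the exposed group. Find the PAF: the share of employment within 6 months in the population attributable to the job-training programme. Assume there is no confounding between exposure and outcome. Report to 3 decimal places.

p₁ = 0.455, p₀ = 0.143.
Overall risk P(Y=1) = π·p₁ + (1−π)·p₀ = 0.396×0.455 + 0.604×0.143 = 0.26655.
Under exogeneity, PAF = [P(Y=1) − p₀] / P(Y=1).
PAF = (0.26655 − 0.143) / 0.26655 ≈ 0.4635

PAF ≈ 0.464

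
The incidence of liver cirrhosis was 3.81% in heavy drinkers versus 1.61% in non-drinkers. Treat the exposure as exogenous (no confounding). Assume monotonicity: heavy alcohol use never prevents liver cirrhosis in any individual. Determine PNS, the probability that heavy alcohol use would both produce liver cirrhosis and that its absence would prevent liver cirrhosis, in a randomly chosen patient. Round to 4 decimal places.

PNS ≈ 0.0220

p₁ = 0.0381, p₀ = 0.0161.
Under exogeneity and monotonicity, PNS = p₁ − p₀.
PNS = 0.0381 − 0.0161 = 0.022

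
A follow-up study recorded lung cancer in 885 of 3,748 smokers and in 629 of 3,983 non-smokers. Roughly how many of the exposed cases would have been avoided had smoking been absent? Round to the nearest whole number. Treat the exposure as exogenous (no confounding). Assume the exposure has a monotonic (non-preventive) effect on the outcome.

about 293 cases

p₁ = P(outcome | exposed) = 885/3748 = 0.23613
p₀ = P(outcome | unexposed) = 629/3983 = 0.15792
PN = (p₁ − p₀)/p₁ = (0.23613 − 0.15792) / 0.23613 ≈ 0.33120.
Attributable cases ≈ PN × (exposed cases) = 0.33120 × 885 ≈ 293.11.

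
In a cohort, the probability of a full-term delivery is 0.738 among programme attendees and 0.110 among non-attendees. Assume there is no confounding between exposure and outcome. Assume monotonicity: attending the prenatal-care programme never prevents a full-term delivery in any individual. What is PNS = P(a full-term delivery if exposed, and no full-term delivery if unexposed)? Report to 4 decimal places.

Let p₁ = 0.738, p₀ = 0.11.
Under exogeneity and monotonicity, PNS = p₁ − p₀.
PNS = 0.738 − 0.11 = 0.628

PNS ≈ 0.6280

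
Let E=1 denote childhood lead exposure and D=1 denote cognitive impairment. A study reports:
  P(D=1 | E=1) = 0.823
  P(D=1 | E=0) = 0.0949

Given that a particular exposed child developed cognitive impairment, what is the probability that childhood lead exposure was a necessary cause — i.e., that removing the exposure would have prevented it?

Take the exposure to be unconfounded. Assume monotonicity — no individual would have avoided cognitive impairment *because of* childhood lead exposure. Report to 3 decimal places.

Let p₁ = 0.823, p₀ = 0.0949.
Under exogeneity and monotonicity, PN = (p₁ − p₀) / p₁.
PN = (0.823 − 0.0949) / 0.823 = 0.7281 / 0.823 ≈ 0.8847

PN ≈ 0.885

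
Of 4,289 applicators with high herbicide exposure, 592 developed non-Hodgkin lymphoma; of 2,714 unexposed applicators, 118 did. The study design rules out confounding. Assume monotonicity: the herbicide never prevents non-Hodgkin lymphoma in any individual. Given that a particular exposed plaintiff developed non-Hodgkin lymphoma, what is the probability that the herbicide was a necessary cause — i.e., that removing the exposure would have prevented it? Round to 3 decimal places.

p₁ = P(outcome | exposed) = 592/4289 = 0.13803
p₀ = P(outcome | unexposed) = 118/2714 = 0.043478
Under exogeneity and monotonicity, PN = (p₁ − p₀) / p₁.
PN = (0.13803 − 0.043478) / 0.13803 = 0.094549 / 0.13803 ≈ 0.6850

PN ≈ 0.685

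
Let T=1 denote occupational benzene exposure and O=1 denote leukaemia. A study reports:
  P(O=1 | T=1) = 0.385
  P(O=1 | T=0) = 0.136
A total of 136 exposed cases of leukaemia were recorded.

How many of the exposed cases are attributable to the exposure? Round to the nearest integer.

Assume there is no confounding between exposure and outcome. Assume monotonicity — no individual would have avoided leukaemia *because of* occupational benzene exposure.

Let p₁ = 0.385, p₀ = 0.136.
PN = (p₁ − p₀)/p₁ = (0.385 − 0.136) / 0.385 ≈ 0.64675.
Attributable cases ≈ PN × (exposed cases) = 0.64675 × 136 ≈ 87.96.

about 88 cases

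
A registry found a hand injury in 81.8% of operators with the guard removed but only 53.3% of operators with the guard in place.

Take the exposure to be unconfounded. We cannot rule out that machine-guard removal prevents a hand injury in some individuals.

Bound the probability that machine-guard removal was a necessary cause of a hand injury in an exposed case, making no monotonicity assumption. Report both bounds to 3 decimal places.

0.348 ≤ PN ≤ 0.571

p₁ = 0.818, p₀ = 0.533.
Under exogeneity alone the bounds on PN are max{0,(p₁−p₀)/p₁} ≤ PN ≤ min{1,(1−p₀)/p₁}.
  lower = (p₁ − p₀)/p₁ = 0.285 / 0.818 ≈ 0.3484
  upper = min{1, (1 − p₀)/p₁} = 0.467 / 0.818 ≈ 0.5709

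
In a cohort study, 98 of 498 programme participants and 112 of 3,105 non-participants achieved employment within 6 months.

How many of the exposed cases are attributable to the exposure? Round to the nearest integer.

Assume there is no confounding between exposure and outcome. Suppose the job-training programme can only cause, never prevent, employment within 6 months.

p₁ = P(outcome | exposed) = 98/498 = 0.19679
p₀ = P(outcome | unexposed) = 112/3105 = 0.036071
PN = (p₁ − p₀)/p₁ = (0.19679 − 0.036071) / 0.19679 ≈ 0.81670.
Attributable cases ≈ PN × (exposed cases) = 0.81670 × 98 ≈ 80.04.

about 80 cases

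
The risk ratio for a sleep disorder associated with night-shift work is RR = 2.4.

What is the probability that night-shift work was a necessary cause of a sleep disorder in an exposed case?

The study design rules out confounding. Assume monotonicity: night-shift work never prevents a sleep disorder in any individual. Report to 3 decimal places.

PN ≈ 0.583

Under exogeneity and monotonicity, PN = (RR − 1) / RR = 1 − 1/RR.
PN = (2.4 − 1) / 2.4 = 1.4 / 2.4 ≈ 0.5833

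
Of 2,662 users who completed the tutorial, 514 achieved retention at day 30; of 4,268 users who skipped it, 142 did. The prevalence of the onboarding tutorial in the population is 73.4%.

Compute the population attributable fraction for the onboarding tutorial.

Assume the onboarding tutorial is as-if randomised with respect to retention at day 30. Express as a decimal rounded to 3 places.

PAF ≈ 0.779

p₁ = P(outcome | exposed) = 514/2662 = 0.19309
p₀ = P(outcome | unexposed) = 142/4268 = 0.033271
Overall risk P(Y=1) = π·p₁ + (1−π)·p₀ = 0.734×0.19309 + 0.266×0.033271 = 0.15058.
Under exogeneity, PAF = [P(Y=1) − p₀] / P(Y=1).
PAF = (0.15058 − 0.033271) / 0.15058 ≈ 0.7790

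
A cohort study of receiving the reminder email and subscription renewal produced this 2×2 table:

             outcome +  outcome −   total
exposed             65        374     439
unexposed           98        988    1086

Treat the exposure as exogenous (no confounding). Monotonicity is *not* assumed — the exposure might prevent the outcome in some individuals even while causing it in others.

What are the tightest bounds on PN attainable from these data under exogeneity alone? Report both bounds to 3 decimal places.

p₁ = P(outcome | exposed) = 65/439 = 0.14806
p₀ = P(outcome | unexposed) = 98/1086 = 0.090239
Under exogeneity alone the bounds on PN are max{0,(p₁−p₀)/p₁} ≤ PN ≤ min{1,(1−p₀)/p₁}.
  lower = (p₁ − p₀)/p₁ = 0.057824 / 0.14806 ≈ 0.3905
  upper = min{1, (1 − p₀)/p₁} = 0.90976 / 0.14806 ≈ 6.1444 → capped at 1

0.391 ≤ PN ≤ 1.000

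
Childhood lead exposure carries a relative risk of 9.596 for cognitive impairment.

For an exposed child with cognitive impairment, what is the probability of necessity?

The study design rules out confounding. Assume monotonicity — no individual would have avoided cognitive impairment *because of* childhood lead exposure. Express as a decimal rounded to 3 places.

Under exogeneity and monotonicity, PN = (RR − 1) / RR = 1 − 1/RR.
PN = (9.596 − 1) / 9.596 = 8.596 / 9.596 ≈ 0.8958

PN ≈ 0.896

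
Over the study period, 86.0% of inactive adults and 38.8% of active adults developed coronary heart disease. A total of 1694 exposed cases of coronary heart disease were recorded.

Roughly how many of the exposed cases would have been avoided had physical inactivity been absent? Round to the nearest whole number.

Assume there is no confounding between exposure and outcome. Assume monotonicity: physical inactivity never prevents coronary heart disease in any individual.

p₁ = 0.86, p₀ = 0.388.
PN = (p₁ − p₀)/p₁ = (0.86 − 0.388) / 0.86 ≈ 0.54884.
Attributable cases ≈ PN × (exposed cases) = 0.54884 × 1694 ≈ 929.73.

about 930 cases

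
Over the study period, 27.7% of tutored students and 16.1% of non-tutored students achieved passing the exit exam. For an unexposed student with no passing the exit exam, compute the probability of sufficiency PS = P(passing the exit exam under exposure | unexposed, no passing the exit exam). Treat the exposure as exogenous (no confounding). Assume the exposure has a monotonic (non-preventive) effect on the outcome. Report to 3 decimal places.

PS ≈ 0.138

p₁ = 0.277, p₀ = 0.161.
Under exogeneity and monotonicity, PS = (p₁ − p₀) / (1 − p₀).
PS = (0.277 − 0.161) / (1 − 0.161) = 0.116 / 0.839 ≈ 0.1383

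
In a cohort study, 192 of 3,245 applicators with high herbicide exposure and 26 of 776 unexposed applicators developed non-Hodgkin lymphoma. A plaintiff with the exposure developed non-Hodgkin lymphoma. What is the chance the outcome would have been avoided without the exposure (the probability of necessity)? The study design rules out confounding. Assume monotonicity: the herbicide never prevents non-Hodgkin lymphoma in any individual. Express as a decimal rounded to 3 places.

p₁ = P(outcome | exposed) = 192/3245 = 0.059168
p₀ = P(outcome | unexposed) = 26/776 = 0.033505
Under exogeneity and monotonicity, PN = (p₁ − p₀) / p₁.
PN = (0.059168 − 0.033505) / 0.059168 = 0.025663 / 0.059168 ≈ 0.4337

PN ≈ 0.434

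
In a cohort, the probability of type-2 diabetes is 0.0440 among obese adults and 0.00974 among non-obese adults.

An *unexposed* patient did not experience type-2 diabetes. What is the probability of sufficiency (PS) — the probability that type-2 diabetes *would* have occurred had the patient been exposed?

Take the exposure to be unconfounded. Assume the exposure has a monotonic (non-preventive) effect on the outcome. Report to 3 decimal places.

Let p₁ = 0.044, p₀ = 0.00974.
Under exogeneity and monotonicity, PS = (p₁ − p₀) / (1 − p₀).
PS = (0.044 − 0.00974) / (1 − 0.00974) = 0.03426 / 0.99026 ≈ 0.0346

PS ≈ 0.035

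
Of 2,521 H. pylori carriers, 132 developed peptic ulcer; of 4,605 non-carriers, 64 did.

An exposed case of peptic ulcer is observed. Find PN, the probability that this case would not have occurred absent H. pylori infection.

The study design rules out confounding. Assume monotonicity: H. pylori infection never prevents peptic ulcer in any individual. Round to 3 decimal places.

p₁ = P(outcome | exposed) = 132/2521 = 0.05236
p₀ = P(outcome | unexposed) = 64/4605 = 0.013898
Under exogeneity and monotonicity, PN = (p₁ − p₀) / p₁.
PN = (0.05236 − 0.013898) / 0.05236 = 0.038462 / 0.05236 ≈ 0.7346

PN ≈ 0.735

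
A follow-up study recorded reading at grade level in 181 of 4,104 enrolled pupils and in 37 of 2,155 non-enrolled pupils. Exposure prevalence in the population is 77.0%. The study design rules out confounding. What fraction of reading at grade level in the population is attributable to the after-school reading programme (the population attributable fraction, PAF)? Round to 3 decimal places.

PAF ≈ 0.547

p₁ = P(outcome | exposed) = 181/4104 = 0.044103
p₀ = P(outcome | unexposed) = 37/2155 = 0.017169
Overall risk P(Y=1) = π·p₁ + (1−π)·p₀ = 0.77×0.044103 + 0.23×0.017169 = 0.037909.
Under exogeneity, PAF = [P(Y=1) − p₀] / P(Y=1).
PAF = (0.037909 − 0.017169) / 0.037909 ≈ 0.5471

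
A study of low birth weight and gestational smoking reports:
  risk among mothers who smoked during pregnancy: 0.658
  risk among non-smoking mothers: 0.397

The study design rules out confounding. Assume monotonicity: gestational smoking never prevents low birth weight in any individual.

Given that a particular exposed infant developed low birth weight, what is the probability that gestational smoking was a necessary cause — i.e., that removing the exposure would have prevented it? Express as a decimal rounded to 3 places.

Let p₁ = 0.658, p₀ = 0.397.
Under exogeneity and monotonicity, PN = (p₁ − p₀) / p₁.
PN = (0.658 − 0.397) / 0.658 = 0.261 / 0.658 ≈ 0.3967

PN ≈ 0.397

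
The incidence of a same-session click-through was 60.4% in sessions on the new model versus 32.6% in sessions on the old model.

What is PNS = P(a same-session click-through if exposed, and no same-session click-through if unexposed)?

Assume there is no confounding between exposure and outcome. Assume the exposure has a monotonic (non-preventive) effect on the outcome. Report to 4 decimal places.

PNS ≈ 0.2780

p₁ = 0.604, p₀ = 0.326.
Under exogeneity and monotonicity, PNS = p₁ − p₀.
PNS = 0.604 − 0.326 = 0.278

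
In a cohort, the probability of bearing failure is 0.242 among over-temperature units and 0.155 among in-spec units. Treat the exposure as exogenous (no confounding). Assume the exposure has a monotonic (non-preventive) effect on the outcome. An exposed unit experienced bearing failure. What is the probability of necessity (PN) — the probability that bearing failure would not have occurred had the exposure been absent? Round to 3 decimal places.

PN ≈ 0.360

Let p₁ = 0.242, p₀ = 0.155.
Under exogeneity and monotonicity, PN = (p₁ − p₀) / p₁.
PN = (0.242 − 0.155) / 0.242 = 0.087 / 0.242 ≈ 0.3595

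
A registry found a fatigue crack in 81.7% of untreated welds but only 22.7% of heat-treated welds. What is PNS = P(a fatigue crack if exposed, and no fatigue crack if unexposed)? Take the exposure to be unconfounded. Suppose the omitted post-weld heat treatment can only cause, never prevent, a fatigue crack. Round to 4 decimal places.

PNS ≈ 0.5900

p₁ = 0.817, p₀ = 0.227.
Under exogeneity and monotonicity, PNS = p₁ − p₀.
PNS = 0.817 − 0.227 = 0.59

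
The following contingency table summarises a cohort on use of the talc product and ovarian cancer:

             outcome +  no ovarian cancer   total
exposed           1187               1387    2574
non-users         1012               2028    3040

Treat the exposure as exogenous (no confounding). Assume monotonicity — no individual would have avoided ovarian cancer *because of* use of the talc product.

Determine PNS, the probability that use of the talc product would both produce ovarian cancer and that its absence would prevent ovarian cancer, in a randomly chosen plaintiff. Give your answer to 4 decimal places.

PNS ≈ 0.1283

p₁ = P(outcome | exposed) = 1187/2574 = 0.46115
p₀ = P(outcome | unexposed) = 1012/3040 = 0.33289
Under exogeneity and monotonicity, PNS = p₁ − p₀.
PNS = 0.46115 − 0.33289 = 0.12826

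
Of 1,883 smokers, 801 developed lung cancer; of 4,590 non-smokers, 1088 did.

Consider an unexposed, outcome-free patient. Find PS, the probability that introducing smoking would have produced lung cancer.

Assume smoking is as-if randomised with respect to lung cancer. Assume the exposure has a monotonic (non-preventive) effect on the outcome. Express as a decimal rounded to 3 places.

PS ≈ 0.247

p₁ = P(outcome | exposed) = 801/1883 = 0.42539
p₀ = P(outcome | unexposed) = 1088/4590 = 0.23704
Under exogeneity and monotonicity, PS = (p₁ − p₀) / (1 − p₀).
PS = (0.42539 − 0.23704) / (1 − 0.23704) = 0.18835 / 0.76296 ≈ 0.2469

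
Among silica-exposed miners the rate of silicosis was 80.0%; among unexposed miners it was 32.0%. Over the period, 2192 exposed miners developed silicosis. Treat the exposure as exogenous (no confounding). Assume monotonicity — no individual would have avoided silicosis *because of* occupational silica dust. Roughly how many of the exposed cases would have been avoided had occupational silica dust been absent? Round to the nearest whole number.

about 1315 cases

p₁ = 0.8, p₀ = 0.32.
PN = (p₁ − p₀)/p₁ = (0.8 − 0.32) / 0.8 ≈ 0.60000.
Attributable cases ≈ PN × (exposed cases) = 0.60000 × 2192 ≈ 1315.20.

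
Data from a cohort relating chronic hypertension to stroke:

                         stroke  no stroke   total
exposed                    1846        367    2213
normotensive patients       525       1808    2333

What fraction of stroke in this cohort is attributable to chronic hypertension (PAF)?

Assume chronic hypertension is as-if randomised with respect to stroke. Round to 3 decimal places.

p₁ = P(outcome | exposed) = 1846/2213 = 0.83416
p₀ = P(outcome | unexposed) = 525/2333 = 0.22503
Exposure prevalence π = 2213/4546 = 0.4868; overall risk P(Y=1) = 0.52156.
Under exogeneity, PAF = [P(Y=1) − p₀]/P(Y=1).
PAF = (0.52156 − 0.22503) / 0.52156 ≈ 0.5685

PAF ≈ 0.569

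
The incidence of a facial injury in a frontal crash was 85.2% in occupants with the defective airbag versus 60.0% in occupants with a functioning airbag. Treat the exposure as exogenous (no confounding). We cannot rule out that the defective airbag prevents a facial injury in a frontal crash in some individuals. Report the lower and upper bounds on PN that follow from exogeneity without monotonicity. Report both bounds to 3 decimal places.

p₁ = 0.852, p₀ = 0.6.
Under exogeneity alone the bounds on PN are max{0,(p₁−p₀)/p₁} ≤ PN ≤ min{1,(1−p₀)/p₁}.
  lower = (p₁ − p₀)/p₁ = 0.252 / 0.852 ≈ 0.2958
  upper = min{1, (1 − p₀)/p₁} = 0.4 / 0.852 ≈ 0.4695

0.296 ≤ PN ≤ 0.469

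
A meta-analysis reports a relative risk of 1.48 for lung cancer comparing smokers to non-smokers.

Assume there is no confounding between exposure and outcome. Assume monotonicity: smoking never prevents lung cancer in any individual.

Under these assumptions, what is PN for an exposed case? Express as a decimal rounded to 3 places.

Under exogeneity and monotonicity, PN = (RR − 1) / RR = 1 − 1/RR.
PN = (1.48 − 1) / 1.48 = 0.48 / 1.48 ≈ 0.3243

PN ≈ 0.324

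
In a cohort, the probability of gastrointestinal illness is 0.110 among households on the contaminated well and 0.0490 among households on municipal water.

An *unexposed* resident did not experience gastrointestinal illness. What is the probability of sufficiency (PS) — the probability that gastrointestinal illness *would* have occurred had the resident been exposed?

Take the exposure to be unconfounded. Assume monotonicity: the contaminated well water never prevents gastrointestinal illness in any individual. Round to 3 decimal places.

PS ≈ 0.064

Let p₁ = 0.11, p₀ = 0.049.
Under exogeneity and monotonicity, PS = (p₁ − p₀) / (1 − p₀).
PS = (0.11 − 0.049) / (1 − 0.049) = 0.061 / 0.951 ≈ 0.0641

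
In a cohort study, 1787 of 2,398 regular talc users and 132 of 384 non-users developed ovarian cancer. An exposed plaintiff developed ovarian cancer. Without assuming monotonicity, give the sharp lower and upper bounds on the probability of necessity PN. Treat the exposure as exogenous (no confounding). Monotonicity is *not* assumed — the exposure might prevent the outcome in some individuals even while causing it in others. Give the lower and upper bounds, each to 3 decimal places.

0.539 ≤ PN ≤ 0.881

p₁ = P(outcome | exposed) = 1787/2398 = 0.7452
p₀ = P(outcome | unexposed) = 132/384 = 0.34375
Under exogeneity alone the bounds on PN are max{0,(p₁−p₀)/p₁} ≤ PN ≤ min{1,(1−p₀)/p₁}.
  lower = (p₁ − p₀)/p₁ = 0.40145 / 0.7452 ≈ 0.5387
  upper = min{1, (1 − p₀)/p₁} = 0.65625 / 0.7452 ≈ 0.8806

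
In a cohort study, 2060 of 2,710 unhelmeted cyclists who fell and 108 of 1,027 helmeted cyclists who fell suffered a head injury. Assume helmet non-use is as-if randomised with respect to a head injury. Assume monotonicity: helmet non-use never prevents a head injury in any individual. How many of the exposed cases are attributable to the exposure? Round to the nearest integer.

p₁ = P(outcome | exposed) = 2060/2710 = 0.76015
p₀ = P(outcome | unexposed) = 108/1027 = 0.10516
PN = (p₁ − p₀)/p₁ = (0.76015 − 0.10516) / 0.76015 ≈ 0.86166.
Attributable cases ≈ PN × (exposed cases) = 0.86166 × 2060 ≈ 1775.01.

about 1775 cases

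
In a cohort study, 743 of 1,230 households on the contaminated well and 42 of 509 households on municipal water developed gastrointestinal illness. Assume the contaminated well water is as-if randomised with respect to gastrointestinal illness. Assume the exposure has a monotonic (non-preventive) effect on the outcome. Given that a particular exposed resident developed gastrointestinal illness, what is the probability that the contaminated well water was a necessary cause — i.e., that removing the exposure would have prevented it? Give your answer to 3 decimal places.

p₁ = P(outcome | exposed) = 743/1230 = 0.60407
p₀ = P(outcome | unexposed) = 42/509 = 0.082515
Under exogeneity and monotonicity, PN = (p₁ − p₀) / p₁.
PN = (0.60407 − 0.082515) / 0.60407 = 0.52155 / 0.60407 ≈ 0.8634

PN ≈ 0.863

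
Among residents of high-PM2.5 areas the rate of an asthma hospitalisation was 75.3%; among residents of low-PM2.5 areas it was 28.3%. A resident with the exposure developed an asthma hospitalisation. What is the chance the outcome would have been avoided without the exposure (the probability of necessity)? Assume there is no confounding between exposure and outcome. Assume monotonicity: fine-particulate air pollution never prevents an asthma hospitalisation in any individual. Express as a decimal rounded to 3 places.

p₁ = 0.753, p₀ = 0.283.
Under exogeneity and monotonicity, PN = (p₁ − p₀) / p₁.
PN = (0.753 − 0.283) / 0.753 = 0.47 / 0.753 ≈ 0.6242

PN ≈ 0.624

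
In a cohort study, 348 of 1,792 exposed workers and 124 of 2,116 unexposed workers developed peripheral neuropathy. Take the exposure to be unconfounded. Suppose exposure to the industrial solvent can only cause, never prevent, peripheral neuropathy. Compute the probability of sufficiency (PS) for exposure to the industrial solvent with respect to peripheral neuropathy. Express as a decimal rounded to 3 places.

PS ≈ 0.144

p₁ = P(outcome | exposed) = 348/1792 = 0.1942
p₀ = P(outcome | unexposed) = 124/2116 = 0.058601
Under exogeneity and monotonicity, PS = (p₁ − p₀) / (1 − p₀).
PS = (0.1942 − 0.058601) / (1 − 0.058601) = 0.1356 / 0.9414 ≈ 0.1440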